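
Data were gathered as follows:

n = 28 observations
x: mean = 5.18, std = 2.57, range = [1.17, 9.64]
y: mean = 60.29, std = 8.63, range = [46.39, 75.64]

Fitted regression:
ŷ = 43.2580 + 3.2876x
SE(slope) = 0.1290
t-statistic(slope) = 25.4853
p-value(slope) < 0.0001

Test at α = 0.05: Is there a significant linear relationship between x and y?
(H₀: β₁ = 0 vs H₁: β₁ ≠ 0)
Since p-value < 0.0001 < α = 0.05, reject H₀ — the slope is significantly different from 0.

Hypothesis test for the slope coefficient:

H₀: β₁ = 0 (no linear relationship)
H₁: β₁ ≠ 0 (linear relationship exists)

Test statistic: t = β̂₁ / SE(β̂₁) = 3.2876 / 0.1290 = 25.4853

The p-value (<0.0001) is the probability, under H₀, of a t-statistic at least as extreme as |t| = 25.4853 (two-sided, df = n − 2 = 26).

Decision rule: reject H₀ if p-value < α.
p-value < 0.0001 < α = 0.05 → reject H₀.

There is sufficient evidence at the 5% significance level to conclude that a linear relationship exists between x and y.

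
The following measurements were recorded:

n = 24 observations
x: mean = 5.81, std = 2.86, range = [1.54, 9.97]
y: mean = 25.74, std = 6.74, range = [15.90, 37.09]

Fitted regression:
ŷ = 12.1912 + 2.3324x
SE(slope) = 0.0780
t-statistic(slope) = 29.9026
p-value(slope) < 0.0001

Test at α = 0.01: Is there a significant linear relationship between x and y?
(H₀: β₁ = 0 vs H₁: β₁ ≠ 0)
Reject H₀: p-value < 0.0001 < α = 0.01. The linear relationship is significant at the 1% level.

Hypothesis test for the slope coefficient:

H₀: β₁ = 0 (no linear relationship)
H₁: β₁ ≠ 0 (linear relationship exists)

Test statistic: t = β̂₁ / SE(β̂₁) = 2.3324 / 0.0780 = 29.9026

The p-value (<0.0001) is the probability, under H₀, of a t-statistic at least as extreme as |t| = 29.9026 (two-sided, df = n − 2 = 22).

Decision rule: reject H₀ if p-value < α.
p-value < 0.0001 < α = 0.01 → reject H₀.

Conclusion: the linear association between x and y is significant at the 1% level.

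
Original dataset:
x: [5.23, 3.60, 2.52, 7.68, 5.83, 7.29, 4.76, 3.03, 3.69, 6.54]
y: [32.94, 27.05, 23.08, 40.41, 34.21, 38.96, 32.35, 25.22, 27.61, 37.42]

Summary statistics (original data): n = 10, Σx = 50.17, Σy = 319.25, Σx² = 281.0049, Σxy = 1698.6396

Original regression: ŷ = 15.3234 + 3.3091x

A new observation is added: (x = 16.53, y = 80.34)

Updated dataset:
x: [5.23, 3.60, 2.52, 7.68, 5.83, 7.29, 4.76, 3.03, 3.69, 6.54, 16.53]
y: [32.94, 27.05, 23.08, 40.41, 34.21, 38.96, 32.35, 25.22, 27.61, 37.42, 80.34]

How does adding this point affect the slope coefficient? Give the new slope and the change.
New slope β₁ = 4.0299 versus 3.3091 before: a change of +0.7208 (+21.8%).

x = 16.53 lies well outside the original x-range [2.52, 7.68] (x̄ ≈ 5.02), so this observation has high leverage and can move the slope substantially.

Step 1: Update the sums with the new point (n goes from 10 to 11)
Σx  = 50.17 + 16.53 = 66.70
Σy  = 319.25 + 80.34 = 399.59
Σx² = 281.0049 + 16.53² = 281.0049 + 273.2409 = 554.2458
Σxy = 1698.6396 + 16.53×80.34 = 1698.6396 + 1328.0202 = 3026.6598

Step 2: Recompute the slope with b₁ = (nΣxy − ΣxΣy) / (nΣx² − (Σx)²)
Numerator   = 11×3026.6598 − 66.70×399.59 = 33293.2578 − 26652.6530 = 6640.6048
Denominator = 11×554.2458 − 66.70² = 6096.7038 − 4448.8900 = 1647.8138
b₁(new) = 6640.6048 / 1647.8138 = 4.0299

(Same formula on the original sums: (10×1698.6396 − 50.17×319.25) / (10×281.0049 − 50.17²) = 969.6235 / 293.0201 = 3.3091, matching the given fit.)

Step 3: Change in slope
Δβ₁ = 4.0299 − 3.3091 = +0.7208
Relative change = +0.7208 / 3.3091 × 100% = +21.8%
→ the slope increases when the point is added.

A high-leverage point only changes the slope if it is off the original line; here y = 80.34 is above the original trend, so the slope increases.
In practice: check such a point for data-entry or measurement error; refit with and without it and report both if conclusions differ.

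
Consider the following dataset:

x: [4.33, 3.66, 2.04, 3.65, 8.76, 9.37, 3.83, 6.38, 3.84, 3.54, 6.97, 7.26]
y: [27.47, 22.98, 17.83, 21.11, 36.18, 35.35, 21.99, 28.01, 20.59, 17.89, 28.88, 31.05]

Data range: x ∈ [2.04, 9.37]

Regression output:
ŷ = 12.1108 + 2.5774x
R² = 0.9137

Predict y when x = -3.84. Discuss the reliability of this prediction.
ŷ = 2.2136 (extrapolation — x = -3.84 lies outside [2.04, 9.37], so reliability is low).

Prediction calculation:
ŷ = 12.1108 + 2.5774 × (-3.84)
ŷ = 2.2136

Reliability:
- Data range: x ∈ [2.04, 9.37]
- Prediction point: x = -3.84 is 5.88 units below the observed range → this is EXTRAPOLATION, not interpolation

Why that matters here:
- The linear relationship may not hold outside the observed range
- There are no observations near this x to validate the fitted line there

A defensible statement: 'if the linear trend continued to x = -3.84, y would be about 2.2136' — the premise is untested.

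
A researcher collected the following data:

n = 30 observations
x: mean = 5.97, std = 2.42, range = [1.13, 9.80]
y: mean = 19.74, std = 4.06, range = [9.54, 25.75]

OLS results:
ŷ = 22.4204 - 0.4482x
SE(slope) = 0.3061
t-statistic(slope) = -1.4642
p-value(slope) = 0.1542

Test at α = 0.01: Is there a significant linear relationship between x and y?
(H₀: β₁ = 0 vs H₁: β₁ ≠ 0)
p-value = 0.1542 ≥ α = 0.01, so we fail to reject H₀. The relationship is not significant.

Hypothesis test for the slope coefficient:

H₀: β₁ = 0 (no linear relationship)
H₁: β₁ ≠ 0 (linear relationship exists)

Test statistic: t = β̂₁ / SE(β̂₁) = -0.4482 / 0.3061 = -1.4642

p = 0.1542: how often a slope estimate this far from 0 (in SE units) would arise by chance if β₁ were truly 0.

Decision rule: reject H₀ if p-value < α.
p-value = 0.1542 ≥ α = 0.01 → fail to reject H₀.

Conclusion: the linear association between x and y is not significant at the 1% level.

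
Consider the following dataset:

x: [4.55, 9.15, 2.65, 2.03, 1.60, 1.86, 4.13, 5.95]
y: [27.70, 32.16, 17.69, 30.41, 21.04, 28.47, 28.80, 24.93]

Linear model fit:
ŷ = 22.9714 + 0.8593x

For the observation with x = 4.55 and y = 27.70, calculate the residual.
Residual = 0.8188

The residual is the difference between the actual value and the predicted value:

Residual = y - ŷ

Step 1: Calculate predicted value
ŷ = 22.9714 + 0.8593 × 4.55
ŷ = 26.8812

Step 2: Calculate residual
Residual = 27.70 - 26.8812
Residual = 0.8188

The residual is positive, so the observed y = 27.70 sits above the regression line (the line underestimates it by 0.8188).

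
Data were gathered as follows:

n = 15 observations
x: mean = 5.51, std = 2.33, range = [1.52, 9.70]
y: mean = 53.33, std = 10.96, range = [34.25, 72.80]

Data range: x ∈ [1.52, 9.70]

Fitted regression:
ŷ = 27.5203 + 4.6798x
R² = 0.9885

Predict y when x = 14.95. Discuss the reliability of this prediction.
ŷ = 97.4833 (extrapolation — x = 14.95 lies outside [1.52, 9.70], so reliability is low).

Prediction calculation:
ŷ = 27.5203 + 4.6798 × 14.95
ŷ = 97.4833

Reliability:
- Data range: x ∈ [1.52, 9.70]
- Prediction point: x = 14.95 is 5.25 units above the observed range → this is EXTRAPOLATION, not interpolation

Why that matters here:
- The standard error of prediction grows with (x − x̄)², and x = 14.95 is far from x̄ = 5.51
- The linear relationship may not hold outside the observed range

Report the number if required, but flag clearly that it is an extrapolation.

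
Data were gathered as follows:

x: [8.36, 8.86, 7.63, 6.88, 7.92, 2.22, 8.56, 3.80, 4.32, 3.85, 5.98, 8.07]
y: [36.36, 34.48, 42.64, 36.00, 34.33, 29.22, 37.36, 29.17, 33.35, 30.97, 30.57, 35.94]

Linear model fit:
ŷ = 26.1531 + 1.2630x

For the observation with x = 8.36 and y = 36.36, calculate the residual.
Residual = -0.3518

The residual is the difference between the actual value and the predicted value:

Residual = y - ŷ

Step 1: Calculate predicted value
ŷ = 26.1531 + 1.2630 × 8.36
ŷ = 36.7118

Step 2: Calculate residual
Residual = 36.36 - 36.7118
Residual = -0.3518

Sign check: y < ŷ, so the point is below the line and the fit overestimates here.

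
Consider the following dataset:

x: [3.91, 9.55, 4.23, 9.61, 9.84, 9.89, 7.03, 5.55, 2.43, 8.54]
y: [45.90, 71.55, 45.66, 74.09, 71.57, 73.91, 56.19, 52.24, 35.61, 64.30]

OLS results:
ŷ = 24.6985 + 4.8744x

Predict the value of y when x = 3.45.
ŷ = 41.5152

x = 3.45 lies inside the observed range [2.43, 9.89], so the fitted equation applies directly:

ŷ = 24.6985 + 4.8744 × 3.45
ŷ = 24.6985 + 16.8167
ŷ = 41.5152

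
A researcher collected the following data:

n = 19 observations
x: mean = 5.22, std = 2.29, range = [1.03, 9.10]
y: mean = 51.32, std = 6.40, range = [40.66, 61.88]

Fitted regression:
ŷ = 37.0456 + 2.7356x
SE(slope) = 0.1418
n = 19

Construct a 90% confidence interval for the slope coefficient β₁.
The 90% CI for β₁ is (2.4889, 2.9823)

Confidence interval for the slope:

The 90% CI for β₁ is: β̂₁ ± t*(α/2, n-2) × SE(β̂₁)

Step 1: Find critical t-value
- Confidence level = 0.9
- Degrees of freedom = n - 2 = 19 - 2 = 17
- t*(α/2, 17) = 1.7396

Step 2: Calculate margin of error
Margin = 1.7396 × 0.1418 = 0.2467

Step 3: Construct interval
CI = 2.7356 ± 0.2467
CI = (2.4889, 2.9823)

Interpretation: intervals built this way capture the true β₁ in 90% of repeated samples; here the plausible range for the per-unit effect of x on y is 2.4889 to 2.9823.
Both endpoints are positive, so the data support a genuinely positive slope at this confidence level.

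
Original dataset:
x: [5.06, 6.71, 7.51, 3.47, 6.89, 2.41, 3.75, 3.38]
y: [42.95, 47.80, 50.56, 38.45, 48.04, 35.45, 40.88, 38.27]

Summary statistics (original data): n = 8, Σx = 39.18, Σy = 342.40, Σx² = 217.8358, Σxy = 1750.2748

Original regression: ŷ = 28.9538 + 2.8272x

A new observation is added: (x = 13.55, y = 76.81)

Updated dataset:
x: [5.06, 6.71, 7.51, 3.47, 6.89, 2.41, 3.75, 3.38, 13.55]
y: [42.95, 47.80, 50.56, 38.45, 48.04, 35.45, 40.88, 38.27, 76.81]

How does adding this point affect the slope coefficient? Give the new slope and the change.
New slope β₁ = 3.6211 versus 2.8272 before: a change of +0.7939 (+28.1%).

x = 13.55 lies well outside the original x-range [2.41, 7.51] (x̄ ≈ 4.90), so this observation has high leverage and can move the slope substantially.

Step 1: Update the sums with the new point (n goes from 8 to 9)
Σx  = 39.18 + 13.55 = 52.73
Σy  = 342.40 + 76.81 = 419.21
Σx² = 217.8358 + 13.55² = 217.8358 + 183.6025 = 401.4383
Σxy = 1750.2748 + 13.55×76.81 = 1750.2748 + 1040.7755 = 2791.0503

Step 2: Recompute the slope with b₁ = (nΣxy − ΣxΣy) / (nΣx² − (Σx)²)
Numerator   = 9×2791.0503 − 52.73×419.21 = 25119.4527 − 22104.9433 = 3014.5094
Denominator = 9×401.4383 − 52.73² = 3612.9447 − 2780.4529 = 832.4918
b₁(new) = 3014.5094 / 832.4918 = 3.6211

(Same formula on the original sums: (8×1750.2748 − 39.18×342.40) / (8×217.8358 − 39.18²) = 586.9664 / 207.6140 = 2.8272, matching the given fit.)

Step 3: Change in slope
Δβ₁ = 3.6211 − 2.8272 = +0.7939
Relative change = +0.7939 / 2.8272 × 100% = +28.1%
→ the slope increases when the point is added.

Because the point sits above the extension of the original line at a high-leverage x, it tilts the fit up.
In practice: examine leverage (hᵢ) and Cook's distance rather than deleting it automatically; investigate whether it comes from the same population as the rest of the sample.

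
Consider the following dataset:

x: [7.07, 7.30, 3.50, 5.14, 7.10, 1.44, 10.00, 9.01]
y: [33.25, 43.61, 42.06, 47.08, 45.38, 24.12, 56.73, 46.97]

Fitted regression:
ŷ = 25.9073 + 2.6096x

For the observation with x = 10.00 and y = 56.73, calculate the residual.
Residual = 4.7267

The residual is the difference between the actual value and the predicted value:

Residual = y - ŷ

Step 1: Calculate predicted value
ŷ = 25.9073 + 2.6096 × 10.00
ŷ = 52.0033

Step 2: Calculate residual
Residual = 56.73 - 52.0033
Residual = 4.7267

Interpretation: the model underestimates the actual value by 4.7267 at this point (positive residual → observation lies above the fitted line).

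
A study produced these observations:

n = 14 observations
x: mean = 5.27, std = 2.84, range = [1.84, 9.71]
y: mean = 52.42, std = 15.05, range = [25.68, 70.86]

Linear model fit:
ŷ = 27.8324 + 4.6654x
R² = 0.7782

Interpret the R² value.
The model explains 77.82% of the variance in y (R² = 0.7782), leaving 22.18% unexplained; the fit is strong.

R² (coefficient of determination) measures the proportion of variance in y explained by the regression model.

Here R² = 0.7782:
- Explained: 77.82% of the variation in y
- Unexplained (residual): 100% − 77.82% = 22.18%
- Rule of thumb (below 0.3 weak; 0.3 to below 0.7 moderate; 0.7 and above strong) → strong

Note: R² never decreases when predictors are added, so it should not be used alone to compare models of different size.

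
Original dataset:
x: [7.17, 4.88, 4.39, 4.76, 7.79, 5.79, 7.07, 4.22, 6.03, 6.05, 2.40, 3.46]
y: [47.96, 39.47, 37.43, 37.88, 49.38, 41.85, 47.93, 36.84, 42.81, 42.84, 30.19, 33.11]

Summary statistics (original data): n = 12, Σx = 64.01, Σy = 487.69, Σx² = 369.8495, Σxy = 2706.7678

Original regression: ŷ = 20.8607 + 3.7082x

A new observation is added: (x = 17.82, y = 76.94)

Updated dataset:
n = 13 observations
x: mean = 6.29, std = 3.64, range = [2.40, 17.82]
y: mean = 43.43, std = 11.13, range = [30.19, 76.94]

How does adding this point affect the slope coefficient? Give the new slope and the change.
The slope changes from 3.7082 to 3.0393 (change of -0.6689, or -18.0%).

x = 17.82 lies well outside the original x-range [2.40, 7.79] (x̄ ≈ 5.33), so this observation has high leverage and can move the slope substantially.

Step 1: Update the sums with the new point (n goes from 12 to 13)
Σx  = 64.01 + 17.82 = 81.83
Σy  = 487.69 + 76.94 = 564.63
Σx² = 369.8495 + 17.82² = 369.8495 + 317.5524 = 687.4019
Σxy = 2706.7678 + 17.82×76.94 = 2706.7678 + 1371.0708 = 4077.8386

Step 2: Recompute the slope with b₁ = (nΣxy − ΣxΣy) / (nΣx² − (Σx)²)
Numerator   = 13×4077.8386 − 81.83×564.63 = 53011.9018 − 46203.6729 = 6808.2289
Denominator = 13×687.4019 − 81.83² = 8936.2247 − 6696.1489 = 2240.0758
b₁(new) = 6808.2289 / 2240.0758 = 3.0393

(Same formula on the original sums: (12×2706.7678 − 64.01×487.69) / (12×369.8495 − 64.01²) = 1264.1767 / 340.9139 = 3.7082, matching the given fit.)

Step 3: Change in slope
Δβ₁ = 3.0393 − 3.7082 = -0.6689
Relative change = -0.6689 / 3.7082 × 100% = -18.0%
→ the slope decreases when the point is added.

A high-leverage point only changes the slope if it is off the original line; here y = 76.94 is below the original trend, so the slope decreases.
In practice: check such a point for data-entry or measurement error.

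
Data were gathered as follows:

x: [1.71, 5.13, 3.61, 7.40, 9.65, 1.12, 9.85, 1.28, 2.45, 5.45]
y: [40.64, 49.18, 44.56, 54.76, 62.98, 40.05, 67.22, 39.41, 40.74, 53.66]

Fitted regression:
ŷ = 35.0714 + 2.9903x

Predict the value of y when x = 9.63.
ŷ = 63.8680

x = 9.63 lies inside the observed range [1.12, 9.85], so the fitted equation applies directly:

ŷ = 35.0714 + 2.9903 × 9.63
ŷ = 35.0714 + 28.7966
ŷ = 63.8680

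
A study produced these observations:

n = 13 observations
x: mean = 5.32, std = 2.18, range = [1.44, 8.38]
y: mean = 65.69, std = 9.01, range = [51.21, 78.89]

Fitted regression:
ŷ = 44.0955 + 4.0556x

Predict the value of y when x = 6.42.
ŷ = 70.1325

To predict y for x = 6.42, substitute into the regression equation:

ŷ = 44.0955 + 4.0556 × 6.42
ŷ = 44.0955 + 26.0370
ŷ = 70.1325

This is a point prediction; actual observations scatter around it by roughly the residual standard deviation.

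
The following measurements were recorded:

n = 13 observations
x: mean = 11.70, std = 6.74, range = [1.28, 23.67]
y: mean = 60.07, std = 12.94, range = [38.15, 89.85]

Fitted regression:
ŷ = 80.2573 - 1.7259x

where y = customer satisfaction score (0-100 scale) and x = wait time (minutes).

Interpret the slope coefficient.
For each additional minute of wait time, predicted satisfaction score decreases by approximately 1.7259 points.

The slope β₁ = -1.7259 gives the rate at which the fitted satisfaction score changes with wait time.

Interpretation:
- Wait time up by 1 minute → predicted satisfaction score decreases by 1.7259 points
- This is a linear approximation: the same per-unit change is assumed across the whole observed x range
- The slope describes association in these data, not necessarily a causal effect

The intercept β₀ = 80.2573 is the predicted satisfaction score when wait time = 0; since the smallest observed x is 1.28, this is an extrapolation and mainly anchors the line.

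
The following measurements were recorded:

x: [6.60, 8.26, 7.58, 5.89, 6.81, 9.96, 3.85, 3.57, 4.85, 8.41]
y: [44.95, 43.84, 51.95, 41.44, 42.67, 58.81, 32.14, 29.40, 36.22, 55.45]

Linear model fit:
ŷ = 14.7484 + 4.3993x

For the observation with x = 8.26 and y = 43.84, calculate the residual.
Residual = -7.2466

The residual is the difference between the actual value and the predicted value:

Residual = y - ŷ

Step 1: Calculate predicted value
ŷ = 14.7484 + 4.3993 × 8.26
ŷ = 51.0866

Step 2: Calculate residual
Residual = 43.84 - 51.0866
Residual = -7.2466

The residual is negative, so the observed y = 43.84 sits below the regression line (the line overestimates it by 7.2466).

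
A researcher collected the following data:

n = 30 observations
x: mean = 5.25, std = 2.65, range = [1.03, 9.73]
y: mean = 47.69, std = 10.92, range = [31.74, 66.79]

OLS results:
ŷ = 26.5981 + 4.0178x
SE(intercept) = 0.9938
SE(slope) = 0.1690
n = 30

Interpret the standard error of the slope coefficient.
The slope 4.0178 is pinned down to within about ±0.1690 (one SE) by these data — relative uncertainty 4.2%, i.e. precise.

What SE measures:
- The standard error quantifies the sampling variability of the coefficient estimate
- It is the estimated standard deviation of β̂₁ across hypothetical repeated samples of the same size
- Smaller SE → more precise estimate

Relative precision:
- SE / |β̂₁| = 0.1690 / 4.0178 = 4.2%
- Rule of thumb (under 20%: precise; 20% to under 50%: moderately precise; 50% or more: imprecise) → precise

Link to interval estimation: a confidence interval for β₁ is β̂₁ ± t* × 0.1690, so SE sets the half-width per unit of t*.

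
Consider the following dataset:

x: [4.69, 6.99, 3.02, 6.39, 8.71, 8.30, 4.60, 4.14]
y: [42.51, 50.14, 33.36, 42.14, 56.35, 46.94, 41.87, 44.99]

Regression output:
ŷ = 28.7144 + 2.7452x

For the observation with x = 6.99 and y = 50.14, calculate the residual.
Residual = 2.2367

The residual is the difference between the actual value and the predicted value:

Residual = y - ŷ

Step 1: Calculate predicted value
ŷ = 28.7144 + 2.7452 × 6.99
ŷ = 47.9033

Step 2: Calculate residual
Residual = 50.14 - 47.9033
Residual = 2.2367

Sign check: y > ŷ, so the point is above the line and the fit underestimates here.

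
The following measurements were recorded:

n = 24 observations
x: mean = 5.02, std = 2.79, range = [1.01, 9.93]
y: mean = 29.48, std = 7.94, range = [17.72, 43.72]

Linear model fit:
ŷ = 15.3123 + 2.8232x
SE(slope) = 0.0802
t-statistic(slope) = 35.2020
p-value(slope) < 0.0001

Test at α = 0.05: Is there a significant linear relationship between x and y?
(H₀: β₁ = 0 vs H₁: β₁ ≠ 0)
p-value < 0.0001 < α = 0.05, so we reject H₀. The relationship is significant.

Hypothesis test for the slope coefficient:

H₀: β₁ = 0 (no linear relationship)
H₁: β₁ ≠ 0 (linear relationship exists)

Test statistic: t = β̂₁ / SE(β̂₁) = 2.8232 / 0.0802 = 35.2020

p < 0.0001: how often a slope estimate this far from 0 (in SE units) would arise by chance if β₁ were truly 0.

Decision rule: reject H₀ if p-value < α.
p-value < 0.0001 < α = 0.05 → reject H₀.

At α = 0.05 the data do provide convincing evidence of a nonzero slope.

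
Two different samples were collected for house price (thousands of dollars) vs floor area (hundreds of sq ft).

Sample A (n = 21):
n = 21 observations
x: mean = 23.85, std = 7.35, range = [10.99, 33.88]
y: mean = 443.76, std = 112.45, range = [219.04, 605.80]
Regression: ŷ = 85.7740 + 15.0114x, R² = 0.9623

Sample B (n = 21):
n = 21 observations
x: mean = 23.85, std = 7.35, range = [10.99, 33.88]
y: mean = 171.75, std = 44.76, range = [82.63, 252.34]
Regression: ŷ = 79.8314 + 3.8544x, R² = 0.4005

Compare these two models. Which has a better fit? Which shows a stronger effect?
Model A has the better fit (R² = 0.9623 vs 0.4005). Model A shows the stronger effect (|β₁| = 15.0114 vs 3.8544).

Model Comparison:

Goodness of fit (R²):
- Model A: R² = 0.9623 → 96.23% of variance in house price explained
- Model B: R² = 0.4005 → 40.05% of variance in house price explained
- 0.9623 > 0.4005 → Model A has the better fit

Strength of effect — compare |β₁|:
- Model A: β₁ = 15.0114 → predicted house price rises 15.0114 thousand dollars per additional hundred sq ft of floor area
- Model B: β₁ = 3.8544 → predicted house price rises 3.8544 thousand dollars per additional hundred sq ft of floor area
- |15.0114| > |3.8544| → Model A shows the stronger marginal effect

Note: R² measures how tightly points cluster around the line; β₁ measures how steep the line is — they answer different questions.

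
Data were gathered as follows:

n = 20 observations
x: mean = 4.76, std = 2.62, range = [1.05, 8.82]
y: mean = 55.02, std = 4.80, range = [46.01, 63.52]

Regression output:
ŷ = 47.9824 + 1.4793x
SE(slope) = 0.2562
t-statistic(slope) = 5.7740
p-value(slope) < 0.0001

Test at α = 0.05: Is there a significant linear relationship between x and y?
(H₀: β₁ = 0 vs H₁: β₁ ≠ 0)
p-value < 0.0001 < α = 0.05, so we reject H₀. The relationship is significant.

Hypothesis test for the slope coefficient:

H₀: β₁ = 0 (no linear relationship)
H₁: β₁ ≠ 0 (linear relationship exists)

Test statistic: t = β̂₁ / SE(β̂₁) = 1.4793 / 0.2562 = 5.7740

The p-value (<0.0001) is the probability, under H₀, of a t-statistic at least as extreme as |t| = 5.7740 (two-sided, df = n − 2 = 18).

Decision rule: reject H₀ if p-value < α.
p-value < 0.0001 < α = 0.05 → reject H₀.

Conclusion: the linear association between x and y is significant at the 5% level.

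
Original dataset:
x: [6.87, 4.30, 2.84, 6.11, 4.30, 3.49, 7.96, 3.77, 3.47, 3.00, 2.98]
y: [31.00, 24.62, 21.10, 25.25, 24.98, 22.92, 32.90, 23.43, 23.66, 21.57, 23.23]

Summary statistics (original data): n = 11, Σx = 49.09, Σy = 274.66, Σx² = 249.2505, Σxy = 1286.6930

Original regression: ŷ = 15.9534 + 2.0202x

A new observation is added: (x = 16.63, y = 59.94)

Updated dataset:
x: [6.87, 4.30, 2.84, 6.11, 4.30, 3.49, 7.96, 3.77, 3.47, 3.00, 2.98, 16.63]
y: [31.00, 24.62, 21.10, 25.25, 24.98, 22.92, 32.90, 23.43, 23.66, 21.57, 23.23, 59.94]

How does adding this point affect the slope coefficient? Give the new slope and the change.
New slope β₁ = 2.7188 versus 2.0202 before: a change of +0.6986 (+34.6%).

The new point has HIGH LEVERAGE: x = 16.63 is far from the original mean x̄ = 49.09/11 ≈ 4.46 (original range [2.84, 7.96]).

Step 1: Update the sums with the new point (n goes from 11 to 12)
Σx  = 49.09 + 16.63 = 65.72
Σy  = 274.66 + 59.94 = 334.60
Σx² = 249.2505 + 16.63² = 249.2505 + 276.5569 = 525.8074
Σxy = 1286.6930 + 16.63×59.94 = 1286.6930 + 996.8022 = 2283.4952

Step 2: Recompute the slope with b₁ = (nΣxy − ΣxΣy) / (nΣx² − (Σx)²)
Numerator   = 12×2283.4952 − 65.72×334.60 = 27401.9424 − 21989.9120 = 5412.0304
Denominator = 12×525.8074 − 65.72² = 6309.6888 − 4319.1184 = 1990.5704
b₁(new) = 5412.0304 / 1990.5704 = 2.7188

(Same formula on the original sums: (11×1286.6930 − 49.09×274.66) / (11×249.2505 − 49.09²) = 670.5636 / 331.9274 = 2.0202, matching the given fit.)

Step 3: Change in slope
Δβ₁ = 2.7188 − 2.0202 = +0.6986
Relative change = +0.6986 / 2.0202 × 100% = +34.6%
→ the slope increases when the point is added.

A high-leverage point only changes the slope if it is off the original line; here y = 59.94 is above the original trend, so the slope increases.
In practice: examine leverage (hᵢ) and Cook's distance rather than deleting it automatically; refit with and without it and report both if conclusions differ.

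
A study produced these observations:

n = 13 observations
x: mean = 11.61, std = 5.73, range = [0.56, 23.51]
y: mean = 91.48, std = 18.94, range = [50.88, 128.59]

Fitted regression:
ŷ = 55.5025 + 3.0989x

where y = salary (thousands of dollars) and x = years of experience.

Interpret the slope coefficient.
An increase of one year in experience is associated with a 3.0989 thousand dollars increase in predicted salary.

The slope coefficient β₁ = 3.0989 represents the marginal effect of experience on salary.

Interpretation:
- Experience up by 1 year → predicted salary increases by 3.0989 thousand dollars
- This is a linear approximation: the same per-unit change is assumed across the whole observed x range
- The slope describes association in these data, not necessarily a causal effect

The intercept β₀ = 55.5025 is the predicted salary when experience = 0; since the smallest observed x is 0.56, this is an extrapolation and mainly anchors the line.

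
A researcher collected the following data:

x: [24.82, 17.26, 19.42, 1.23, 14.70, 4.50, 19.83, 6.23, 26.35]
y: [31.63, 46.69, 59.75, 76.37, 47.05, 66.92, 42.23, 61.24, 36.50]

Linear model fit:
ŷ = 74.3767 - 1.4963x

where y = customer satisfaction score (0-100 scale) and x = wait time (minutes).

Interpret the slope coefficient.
An increase of one minute in wait time is associated with a 1.4963 points decrease in predicted satisfaction score.

The slope coefficient β₁ = -1.4963 represents the marginal effect of wait time on satisfaction score.

Interpretation:
- Wait time up by 1 minute → predicted satisfaction score decreases by 1.4963 points
- This is a linear approximation: the same per-unit change is assumed across the whole observed x range

The intercept β₀ = 74.3767 is the predicted satisfaction score when wait time = 0; since the smallest observed x is 1.23, this is an extrapolation and mainly anchors the line.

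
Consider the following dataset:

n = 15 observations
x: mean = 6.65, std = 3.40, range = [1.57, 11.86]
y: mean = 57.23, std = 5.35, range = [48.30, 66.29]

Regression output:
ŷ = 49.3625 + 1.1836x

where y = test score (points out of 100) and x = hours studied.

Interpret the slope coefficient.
An increase of one hour in study time is associated with a 1.1836 points increase in predicted test score.

The slope β₁ = 1.1836 gives the rate at which the fitted test score changes with study time.

Interpretation:
- Study time up by 1 hour → predicted test score increases by 1.1836 points
- The effect is assumed constant over the observed range of x (linearity)
- The sign (+) gives the direction; the magnitude 1.1836 gives the size of the effect per hour

(β₀ = 49.3625 is the fitted value at x = 0 and is not part of the slope interpretation.)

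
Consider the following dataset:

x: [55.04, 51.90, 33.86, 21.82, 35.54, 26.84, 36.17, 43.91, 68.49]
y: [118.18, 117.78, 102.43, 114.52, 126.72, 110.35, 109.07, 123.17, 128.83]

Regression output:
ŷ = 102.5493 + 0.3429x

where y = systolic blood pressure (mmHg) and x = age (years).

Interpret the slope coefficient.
For each additional year of age, predicted blood pressure increases by approximately 0.3429 mmHg.

The slope β₁ = 0.3429 gives the rate at which the fitted blood pressure changes with age.

Interpretation:
- Age up by 1 year → predicted blood pressure increases by 0.3429 mmHg
- The effect is assumed constant over the observed range of x (linearity)
- The sign (+) gives the direction; the magnitude 0.3429 gives the size of the effect per year

The intercept β₀ = 102.5493 is the predicted blood pressure when age = 0; since the smallest observed x is 21.82, this is an extrapolation and mainly anchors the line.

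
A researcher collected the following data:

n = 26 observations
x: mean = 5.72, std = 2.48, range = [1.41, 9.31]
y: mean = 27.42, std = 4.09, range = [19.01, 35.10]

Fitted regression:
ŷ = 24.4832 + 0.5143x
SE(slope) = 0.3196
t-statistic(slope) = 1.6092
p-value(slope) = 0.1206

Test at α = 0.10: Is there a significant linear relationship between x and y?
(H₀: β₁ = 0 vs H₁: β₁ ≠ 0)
Fail to reject H₀: p-value = 0.1206 ≥ α = 0.10. The linear relationship is not significant at the 10% level.

Hypothesis test for the slope coefficient:

H₀: β₁ = 0 (no linear relationship)
H₁: β₁ ≠ 0 (linear relationship exists)

Test statistic: t = β̂₁ / SE(β̂₁) = 0.5143 / 0.3196 = 1.6092

With df = 24, the two-sided p-value for |t| = 1.6092 is 0.1206.

Decision rule: reject H₀ if p-value < α.
p-value = 0.1206 ≥ α = 0.10 → fail to reject H₀.

There is not sufficient evidence at the 10% significance level to conclude that a linear relationship exists between x and y.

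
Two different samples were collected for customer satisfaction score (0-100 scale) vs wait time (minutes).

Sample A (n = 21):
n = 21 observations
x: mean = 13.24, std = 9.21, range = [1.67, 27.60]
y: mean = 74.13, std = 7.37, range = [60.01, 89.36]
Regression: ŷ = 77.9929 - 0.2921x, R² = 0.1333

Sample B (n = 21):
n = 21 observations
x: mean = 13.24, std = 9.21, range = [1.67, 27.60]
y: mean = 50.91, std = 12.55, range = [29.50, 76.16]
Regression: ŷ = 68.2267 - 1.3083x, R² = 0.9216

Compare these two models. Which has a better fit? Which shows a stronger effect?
Model B has the better fit (R² = 0.9216 vs 0.1333). Model B shows the stronger effect (|β₁| = 1.3083 vs 0.2921).

Model Comparison:

Fit — compare R²:
- Model A: R² = 0.1333 → 13.33% of variance in satisfaction score explained
- Model B: R² = 0.9216 → 92.16% of variance in satisfaction score explained
- 0.9216 > 0.1333 → Model B has the better fit

Which has the larger per-minute effect? (|β₁|)
- Model A: β₁ = -0.2921 → predicted satisfaction score falls 0.2921 points per additional minute of wait time
- Model B: β₁ = -1.3083 → predicted satisfaction score falls 1.3083 points per additional minute of wait time
- |-0.2921| < |-1.3083| → Model B shows the stronger marginal effect

Notes:
- R² measures how tightly points cluster around the line; β₁ measures how steep the line is — they answer different questions.
- The two samples could reflect different populations, time periods, or measurement quality.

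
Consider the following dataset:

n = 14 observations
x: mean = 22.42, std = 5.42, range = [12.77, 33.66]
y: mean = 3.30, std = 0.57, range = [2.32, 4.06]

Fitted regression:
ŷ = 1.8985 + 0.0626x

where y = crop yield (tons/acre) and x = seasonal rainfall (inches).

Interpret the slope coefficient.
On average, crop yield is about 0.0626 tons/acre higher for every extra inch of rainfall.

The slope β₁ = 0.0626 gives the rate at which the fitted crop yield changes with rainfall.

Interpretation:
- Rainfall up by 1 inch → predicted crop yield increases by 0.0626 tons/acre
- This is a linear approximation: the same per-unit change is assumed across the whole observed x range
- The sign (+) gives the direction; the magnitude 0.0626 gives the size of the effect per inch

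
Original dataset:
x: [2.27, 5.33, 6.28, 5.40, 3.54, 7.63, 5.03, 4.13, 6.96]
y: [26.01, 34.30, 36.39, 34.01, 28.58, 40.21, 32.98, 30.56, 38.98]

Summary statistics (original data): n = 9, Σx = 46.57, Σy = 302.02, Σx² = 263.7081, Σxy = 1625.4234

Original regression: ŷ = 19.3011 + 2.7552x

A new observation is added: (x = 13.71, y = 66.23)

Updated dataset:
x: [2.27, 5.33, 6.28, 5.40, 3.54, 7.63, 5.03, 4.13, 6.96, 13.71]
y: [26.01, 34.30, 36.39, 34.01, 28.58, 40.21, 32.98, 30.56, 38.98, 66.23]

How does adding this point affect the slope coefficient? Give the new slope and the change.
New slope β₁ = 3.5516 versus 2.7552 before: a change of +0.7964 (+28.9%).

The new point has HIGH LEVERAGE: x = 13.71 is far from the original mean x̄ = 46.57/9 ≈ 5.17 (original range [2.27, 7.63]).

Step 1: Update the sums with the new point (n goes from 9 to 10)
Σx  = 46.57 + 13.71 = 60.28
Σy  = 302.02 + 66.23 = 368.25
Σx² = 263.7081 + 13.71² = 263.7081 + 187.9641 = 451.6722
Σxy = 1625.4234 + 13.71×66.23 = 1625.4234 + 908.0133 = 2533.4367

Step 2: Recompute the slope with b₁ = (nΣxy − ΣxΣy) / (nΣx² − (Σx)²)
Numerator   = 10×2533.4367 − 60.28×368.25 = 25334.3670 − 22198.1100 = 3136.2570
Denominator = 10×451.6722 − 60.28² = 4516.7220 − 3633.6784 = 883.0436
b₁(new) = 3136.2570 / 883.0436 = 3.5516

(Same formula on the original sums: (9×1625.4234 − 46.57×302.02) / (9×263.7081 − 46.57²) = 563.7392 / 204.6080 = 2.7552, matching the given fit.)

Step 3: Change in slope
Δβ₁ = 3.5516 − 2.7552 = +0.7964
Relative change = +0.7964 / 2.7552 × 100% = +28.9%
→ the slope increases when the point is added.

Because the point sits above the extension of the original line at a high-leverage x, it tilts the fit up.
In practice: refit with and without it and report both if conclusions differ; investigate whether it comes from the same population as the rest of the sample.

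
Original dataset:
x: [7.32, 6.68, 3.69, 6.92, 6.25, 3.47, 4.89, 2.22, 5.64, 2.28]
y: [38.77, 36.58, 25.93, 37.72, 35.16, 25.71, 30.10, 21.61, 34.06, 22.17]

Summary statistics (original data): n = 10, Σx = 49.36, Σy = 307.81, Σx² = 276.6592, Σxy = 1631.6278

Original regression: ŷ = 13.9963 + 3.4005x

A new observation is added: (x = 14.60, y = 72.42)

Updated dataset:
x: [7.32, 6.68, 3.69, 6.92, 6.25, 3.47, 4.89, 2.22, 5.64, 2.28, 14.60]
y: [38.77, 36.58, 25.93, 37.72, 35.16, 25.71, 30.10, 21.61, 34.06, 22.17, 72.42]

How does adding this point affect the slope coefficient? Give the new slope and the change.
The slope changes from 3.4005 to 4.0544 (change of +0.6539, or +19.2%).

The new point has HIGH LEVERAGE: x = 14.60 is far from the original mean x̄ = 49.36/10 ≈ 4.94 (original range [2.22, 7.32]).

Step 1: Update the sums with the new point (n goes from 10 to 11)
Σx  = 49.36 + 14.60 = 63.96
Σy  = 307.81 + 72.42 = 380.23
Σx² = 276.6592 + 14.60² = 276.6592 + 213.1600 = 489.8192
Σxy = 1631.6278 + 14.60×72.42 = 1631.6278 + 1057.3320 = 2688.9598

Step 2: Recompute the slope with b₁ = (nΣxy − ΣxΣy) / (nΣx² − (Σx)²)
Numerator   = 11×2688.9598 − 63.96×380.23 = 29578.5578 − 24319.5108 = 5259.0470
Denominator = 11×489.8192 − 63.96² = 5388.0112 − 4090.8816 = 1297.1296
b₁(new) = 5259.0470 / 1297.1296 = 4.0544

(Same formula on the original sums: (10×1631.6278 − 49.36×307.81) / (10×276.6592 − 49.36²) = 1122.7764 / 330.1824 = 3.4005, matching the given fit.)

Step 3: Change in slope
Δβ₁ = 4.0544 − 3.4005 = +0.6539
Relative change = +0.6539 / 3.4005 × 100% = +19.2%
→ the slope increases when the point is added.

Because the point sits above the extension of the original line at a high-leverage x, it tilts the fit up.
In practice: investigate whether it comes from the same population as the rest of the sample; refit with and without it and report both if conclusions differ.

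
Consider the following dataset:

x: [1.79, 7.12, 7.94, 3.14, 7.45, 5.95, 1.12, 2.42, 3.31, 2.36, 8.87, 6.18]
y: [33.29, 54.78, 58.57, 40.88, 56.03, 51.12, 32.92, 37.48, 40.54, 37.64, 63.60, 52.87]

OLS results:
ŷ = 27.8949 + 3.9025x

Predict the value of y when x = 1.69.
ŷ = 34.4901

x = 1.69 lies inside the observed range [1.12, 8.87], so the fitted equation applies directly:

ŷ = 27.8949 + 3.9025 × 1.69
ŷ = 27.8949 + 6.5952
ŷ = 34.4901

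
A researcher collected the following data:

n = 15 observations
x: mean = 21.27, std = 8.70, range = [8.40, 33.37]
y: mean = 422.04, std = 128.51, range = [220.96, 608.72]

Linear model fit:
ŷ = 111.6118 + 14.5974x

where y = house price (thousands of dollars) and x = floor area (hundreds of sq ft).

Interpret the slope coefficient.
For each additional hundred sq ft of floor area, predicted house price increases by approximately 14.5974 thousand dollars.

The slope β₁ = 14.5974 gives the rate at which the fitted house price changes with floor area.

Interpretation:
- Floor area up by 1 hundred sq ft → predicted house price increases by 14.5974 thousand dollars
- The effect is assumed constant over the observed range of x (linearity)

The intercept β₀ = 111.6118 is the predicted house price when floor area = 0; since the smallest observed x is 8.40, this is an extrapolation and mainly anchors the line.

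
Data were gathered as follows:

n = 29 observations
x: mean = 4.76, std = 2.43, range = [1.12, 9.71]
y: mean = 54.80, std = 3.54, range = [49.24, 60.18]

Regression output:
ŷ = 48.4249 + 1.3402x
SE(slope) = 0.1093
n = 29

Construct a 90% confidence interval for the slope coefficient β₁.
The 90% CI for β₁ is (1.1540, 1.5264)

Confidence interval for the slope:

The 90% CI for β₁ is: β̂₁ ± t*(α/2, n-2) × SE(β̂₁)

Step 1: Find critical t-value
- Confidence level = 0.9
- Degrees of freedom = n - 2 = 29 - 2 = 27
- t*(α/2, 27) = 1.7033

Step 2: Calculate margin of error
Margin = 1.7033 × 0.1093 = 0.1862

Step 3: Construct interval
CI = 1.3402 ± 0.1862
CI = (1.1540, 1.5264)

Interpretation: each one-unit increase in x is associated with a change in mean y of between 1.1540 and 1.5264, with 90% confidence.
Since 0 is outside the interval, a two-sided test at α = 0.10 would reject H₀: β₁ = 0.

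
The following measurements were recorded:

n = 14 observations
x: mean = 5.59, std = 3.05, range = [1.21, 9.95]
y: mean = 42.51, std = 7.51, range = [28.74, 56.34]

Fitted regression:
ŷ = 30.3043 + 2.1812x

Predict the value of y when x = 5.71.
ŷ = 42.7590

To predict y for x = 5.71, substitute into the regression equation:

ŷ = 30.3043 + 2.1812 × 5.71
ŷ = 30.3043 + 12.4547
ŷ = 42.7590

This is a point prediction; actual observations scatter around it by roughly the residual standard deviation.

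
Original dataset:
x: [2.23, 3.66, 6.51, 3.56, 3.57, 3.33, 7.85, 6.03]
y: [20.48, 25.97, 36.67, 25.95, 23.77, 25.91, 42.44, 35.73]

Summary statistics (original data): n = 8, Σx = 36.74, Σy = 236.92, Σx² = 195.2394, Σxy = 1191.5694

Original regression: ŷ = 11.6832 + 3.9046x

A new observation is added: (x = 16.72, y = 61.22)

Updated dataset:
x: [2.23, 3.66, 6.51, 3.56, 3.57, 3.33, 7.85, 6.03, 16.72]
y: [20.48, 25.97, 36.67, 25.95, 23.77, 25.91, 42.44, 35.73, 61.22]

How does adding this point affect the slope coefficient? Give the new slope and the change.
Adding the point moves β₁ from 3.9046 to 2.8250, i.e. it decreases by 1.0796 (-27.6%).

The new point has HIGH LEVERAGE: x = 16.72 is far from the original mean x̄ = 36.74/8 ≈ 4.59 (original range [2.23, 7.85]).

Step 1: Update the sums with the new point (n goes from 8 to 9)
Σx  = 36.74 + 16.72 = 53.46
Σy  = 236.92 + 61.22 = 298.14
Σx² = 195.2394 + 16.72² = 195.2394 + 279.5584 = 474.7978
Σxy = 1191.5694 + 16.72×61.22 = 1191.5694 + 1023.5984 = 2215.1678

Step 2: Recompute the slope with b₁ = (nΣxy − ΣxΣy) / (nΣx² − (Σx)²)
Numerator   = 9×2215.1678 − 53.46×298.14 = 19936.5102 − 15938.5644 = 3997.9458
Denominator = 9×474.7978 − 53.46² = 4273.1802 − 2857.9716 = 1415.2086
b₁(new) = 3997.9458 / 1415.2086 = 2.8250

(Same formula on the original sums: (8×1191.5694 − 36.74×236.92) / (8×195.2394 − 36.74²) = 828.1144 / 212.0876 = 3.9046, matching the given fit.)

Step 3: Change in slope
Δβ₁ = 2.8250 − 3.9046 = -1.0796
Relative change = -1.0796 / 3.9046 × 100% = -27.6%
→ the slope decreases when the point is added.

A high-leverage point only changes the slope if it is off the original line; here y = 61.22 is below the original trend, so the slope decreases.
In practice: examine leverage (hᵢ) and Cook's distance rather than deleting it automatically; check such a point for data-entry or measurement error.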